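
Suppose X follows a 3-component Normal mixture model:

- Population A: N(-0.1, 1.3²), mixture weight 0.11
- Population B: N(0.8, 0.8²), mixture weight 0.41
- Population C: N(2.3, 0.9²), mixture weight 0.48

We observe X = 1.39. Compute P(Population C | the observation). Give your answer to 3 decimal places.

Posterior ∝ prior × likelihood, so P(k | x) ∝ π_k f_k(x); normalise over all components.
Normal densities:
  f_A = (1/(1.3·√(2π)))·exp(−(1.39−-0.1)²/(2·1.3²)) = 0.306879·exp(-0.65683) = 0.159114
  f_B = (1/(0.8·√(2π)))·exp(−(1.39−0.8)²/(2·0.8²)) = 0.498678·exp(-0.27195) = 0.379938
  f_C = (1/(0.9·√(2π)))·exp(−(1.39−2.3)²/(2·0.9²)) = 0.443269·exp(-0.51117) = 0.265869
Weight by the priors:
  π_A·f_A = 0.11 × 0.159114 = 0.0175025
  π_B·f_B = 0.41 × 0.379938 = 0.155774
  π_C·f_C = 0.48 × 0.265869 = 0.127617
Sum: 0.0175025 + 0.155774 + 0.127617 = 0.300894
So the posterior for Population C is 0.127617 / 0.300894 ≈ 0.424.

0.424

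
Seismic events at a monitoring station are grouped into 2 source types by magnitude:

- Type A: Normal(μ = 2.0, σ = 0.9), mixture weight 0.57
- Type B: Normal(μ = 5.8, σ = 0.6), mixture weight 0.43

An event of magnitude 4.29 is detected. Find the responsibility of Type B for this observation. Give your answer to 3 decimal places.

Apply Bayes' rule: the posterior for each component is proportional to its prior times its likelihood at x.
Component likelihoods at x = 4.29:
  L_A = 0.0174106
  L_B = 0.0280177
Weight by the priors:
  π_A·L_A = 0.57 × 0.0174106 = 0.00992403
  π_B·L_B = 0.43 × 0.0280177 = 0.0120476
Denominator: 0.00992403 + 0.0120476 = 0.0219717
So the posterior for Type B is 0.0120476 / 0.0219717 ≈ 0.548.

0.548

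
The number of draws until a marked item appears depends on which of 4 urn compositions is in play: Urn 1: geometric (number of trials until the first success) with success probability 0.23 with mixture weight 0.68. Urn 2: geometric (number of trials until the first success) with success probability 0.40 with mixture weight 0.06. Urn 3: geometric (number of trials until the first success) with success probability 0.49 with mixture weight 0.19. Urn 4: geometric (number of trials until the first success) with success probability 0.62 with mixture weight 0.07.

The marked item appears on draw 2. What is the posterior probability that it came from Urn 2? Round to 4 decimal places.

0.0724

Posterior ∝ prior × likelihood, so P(k | x) ∝ P(Z=k) f_k(x); normalise over all components.
Geometric probabilities:
  p_1 = 0.23·(1−0.23)^1 = 0.23·0.77 = 0.1771
  p_2 = 0.40·(1−0.40)^1 = 0.40·0.6 = 0.24
  p_3 = 0.49·(1−0.49)^1 = 0.49·0.51 = 0.2499
  p_4 = 0.62·(1−0.62)^1 = 0.62·0.38 = 0.2356
Multiply by the mixture weights:
  P(Z=1)·p_1 = 0.68 × 0.1771 = 0.120428
  P(Z=2)·p_2 = 0.06 × 0.24 = 0.0144
  P(Z=3)·p_3 = 0.19 × 0.2499 = 0.047481
  P(Z=4)·p_4 = 0.07 × 0.2356 = 0.016492
Sum: 0.120428 + 0.0144 + 0.047481 + 0.016492 = 0.198801
So the posterior for Urn 2 is 0.0144 / 0.198801 ≈ 0.0724.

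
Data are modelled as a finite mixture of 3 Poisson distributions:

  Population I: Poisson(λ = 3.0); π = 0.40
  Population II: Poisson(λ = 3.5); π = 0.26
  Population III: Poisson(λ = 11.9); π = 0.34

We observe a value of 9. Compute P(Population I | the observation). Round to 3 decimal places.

By Bayes' theorem, P(k | x) = w_k f_k(x) / Σ_j w_j f_j(x).
Evaluate each component's likelihood at the observed value:
  L_I = e^(−3.0)·3.0^9/9! = 0.0027005
  L_II = e^(−3.5)·3.5^9/9! = 0.00655871
  L_III = e^(−11.9)·11.9^9/9! = 0.0895479
Prior × likelihood for each component:
  w_I·L_I = 0.40 × 0.0027005 = 0.0010802
  w_II·L_II = 0.26 × 0.00655871 = 0.00170527
  w_III·L_III = 0.34 × 0.0895479 = 0.0304463
Marginal: 0.0010802 + 0.00170527 + 0.0304463 = 0.0332317
P(Population I | 9) = 0.0010802 / 0.0332317 ≈ 0.033

0.033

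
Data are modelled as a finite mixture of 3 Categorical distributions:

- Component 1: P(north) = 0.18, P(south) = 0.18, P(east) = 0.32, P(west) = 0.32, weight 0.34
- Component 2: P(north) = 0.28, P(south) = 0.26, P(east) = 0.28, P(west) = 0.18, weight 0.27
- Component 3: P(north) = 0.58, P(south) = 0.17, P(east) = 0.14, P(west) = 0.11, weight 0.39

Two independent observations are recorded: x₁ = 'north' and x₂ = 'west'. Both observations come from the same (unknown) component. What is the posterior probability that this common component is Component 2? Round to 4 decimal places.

0.2343

The responsibility of component k is w_k f_k(x) divided by Σ_j w_j f_j(x).
Since both observations come from the same component, the likelihood for component k is f_k(x₁)·f_k(x₂).
  L_1 = [0.18] × [0.32] = 0.0576
  L_2 = [0.28] × [0.18] = 0.0504
  L_3 = [0.58] × [0.11] = 0.0638
Weight by the priors:
  w_1·L_1 = 0.34 × 0.0576 = 0.019584
  w_2·L_2 = 0.27 × 0.0504 = 0.013608
  w_3·L_3 = 0.39 × 0.0638 = 0.024882
Normaliser: 0.019584 + 0.013608 + 0.024882 = 0.058074
P(Component 2 | x) = 0.013608 / 0.058074 ≈ 0.2343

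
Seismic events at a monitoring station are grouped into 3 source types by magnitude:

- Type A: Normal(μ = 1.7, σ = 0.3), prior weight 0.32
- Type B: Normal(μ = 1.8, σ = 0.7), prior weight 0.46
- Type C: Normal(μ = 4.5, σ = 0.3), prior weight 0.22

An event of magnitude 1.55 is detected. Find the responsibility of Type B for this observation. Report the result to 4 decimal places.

0.3958

The responsibility of component k is π_k f_k(x) divided by Σ_j π_j f_j(x).
Evaluate each component's likelihood at the observed value:
  L_A = 1.17355
  L_B = 0.534706
  L_C = 1.33924e-21
Prior × likelihood for each component:
  π_A·L_A = 0.32 × 1.17355 = 0.375536
  π_B·L_B = 0.46 × 0.534706 = 0.245965
  π_C·L_C = 0.22 × 1.33924e-21 = 2.94632e-22
Evidence: 0.375536 + 0.245965 + 2.94632e-22 = 0.621501
So the posterior for Type B is 0.245965 / 0.621501 ≈ 0.3958.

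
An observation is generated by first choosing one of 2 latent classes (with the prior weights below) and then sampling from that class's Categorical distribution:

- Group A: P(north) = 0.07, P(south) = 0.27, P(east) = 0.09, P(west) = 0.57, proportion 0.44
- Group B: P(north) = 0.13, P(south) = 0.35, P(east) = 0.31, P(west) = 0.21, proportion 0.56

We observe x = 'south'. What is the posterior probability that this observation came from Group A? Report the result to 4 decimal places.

0.3774

The responsibility of component k is π_k f_k(x) divided by Σ_j π_j f_j(x).
Evaluate each component's likelihood at the observed value:
  p_A = 0.27
  p_B = 0.35
Multiply by the mixture weights:
  π_A·p_A = 0.44 × 0.27 = 0.1188
  π_B·p_B = 0.56 × 0.35 = 0.196
Sum: 0.1188 + 0.196 = 0.3148
So the posterior for Group A is 0.1188 / 0.3148 ≈ 0.3774.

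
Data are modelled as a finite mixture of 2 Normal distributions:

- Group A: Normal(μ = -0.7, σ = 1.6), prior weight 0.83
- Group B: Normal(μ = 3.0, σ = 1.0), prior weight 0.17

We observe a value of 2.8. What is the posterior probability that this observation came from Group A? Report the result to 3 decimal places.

Apply Bayes' rule: the posterior for each component is proportional to its prior times its likelihood at x.
Component likelihoods at x = 2.8:
  p_A = (1/(1.6·√(2π)))·exp(−(2.8−-0.7)²/(2·1.6²)) = 0.249339·exp(-2.39258) = 0.022788
  p_B = (1/(1.0·√(2π)))·exp(−(2.8−3.0)²/(2·1.0²)) = 0.398942·exp(-0.02000) = 0.391043
Unnormalised posteriors:
  π_A·p_A = 0.83 × 0.022788 = 0.0189141
  π_B·p_B = 0.17 × 0.391043 = 0.0664773
Denominator: 0.0189141 + 0.0664773 = 0.0853913
P(Group A | data) = 0.0189141 / 0.0853913 ≈ 0.221

0.221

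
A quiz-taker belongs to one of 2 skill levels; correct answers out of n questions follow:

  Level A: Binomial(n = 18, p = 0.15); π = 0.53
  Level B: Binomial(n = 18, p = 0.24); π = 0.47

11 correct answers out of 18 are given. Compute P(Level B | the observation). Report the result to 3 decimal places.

By Bayes' theorem, P(k | x) = π_k f_k(x) / Σ_j π_j f_j(x).
Evaluate each component's likelihood at the observed value:
  L_A = C(18,11)·0.15^11·0.85^7 = 31824·8.64976e-10·0.320577 = 8.82452e-06
  L_B = C(18,11)·0.24^11·0.76^7 = 31824·1.52168e-07·0.146452 = 0.000709208
Prior × likelihood for each component:
  π_A·L_A = 0.53 × 8.82452e-06 = 4.677e-06
  π_B·L_B = 0.47 × 0.000709208 = 0.000333328
Evidence: 4.677e-06 + 0.000333328 = 0.000338005
Responsibility of Level B: 0.000333328 / 0.000338005 ≈ 0.986

0.986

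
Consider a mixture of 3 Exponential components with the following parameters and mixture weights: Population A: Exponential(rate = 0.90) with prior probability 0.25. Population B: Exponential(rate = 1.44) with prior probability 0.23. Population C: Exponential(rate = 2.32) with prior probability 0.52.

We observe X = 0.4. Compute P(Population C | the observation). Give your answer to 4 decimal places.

0.5816

Posterior ∝ prior × likelihood, so P(k | x) ∝ π_k f_k(x); normalise over all components.
Evaluate each component's likelihood at the observed value:
  f_A = 0.627909
  f_B = 0.809485
  f_C = 0.917197
Multiply by the mixture weights:
  π_A·f_A = 0.25 × 0.627909 = 0.156977
  π_B·f_B = 0.23 × 0.809485 = 0.186182
  π_C·f_C = 0.52 × 0.917197 = 0.476943
Denominator: 0.156977 + 0.186182 + 0.476943 = 0.820101
P(Population C | x) = 0.476943 / 0.820101 ≈ 0.5816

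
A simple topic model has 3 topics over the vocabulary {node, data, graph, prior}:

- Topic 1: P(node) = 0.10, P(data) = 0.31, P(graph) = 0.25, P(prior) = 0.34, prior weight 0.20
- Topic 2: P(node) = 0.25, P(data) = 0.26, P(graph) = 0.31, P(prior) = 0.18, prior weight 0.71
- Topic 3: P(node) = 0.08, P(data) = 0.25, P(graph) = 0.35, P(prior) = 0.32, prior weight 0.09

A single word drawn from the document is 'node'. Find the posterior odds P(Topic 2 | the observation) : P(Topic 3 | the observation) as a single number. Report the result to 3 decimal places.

24.653

Posterior odds = (w_i f_i(x)) / (w_j f_j(x)); the normalising sum cancels.
Categorical probabilities:
  p_1 = P(node | comp) = 0.10
  p_2 = P(node | comp) = 0.25
  p_3 = P(node | comp) = 0.08
Posterior odds = (w_2·p_2) / (w_3·p_3) = (0.71·0.25) / (0.09·0.08) = 0.1775 / 0.0072 ≈ 24.653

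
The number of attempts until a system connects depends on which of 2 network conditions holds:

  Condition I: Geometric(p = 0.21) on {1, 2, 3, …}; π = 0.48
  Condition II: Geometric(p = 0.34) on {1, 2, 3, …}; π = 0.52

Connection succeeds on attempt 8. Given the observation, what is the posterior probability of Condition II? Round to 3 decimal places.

Apply Bayes' rule: the posterior for each component is proportional to its prior times its likelihood at x.
Geometric probabilities:
  L_I = 0.21·(1−0.21)^7 = 0.21·0.192039 = 0.0403282
  L_II = 0.34·(1−0.34)^7 = 0.34·0.0545516 = 0.0185475
Prior × likelihood for each component:
  π_I·L_I = 0.48 × 0.0403282 = 0.0193575
  π_II·L_II = 0.52 × 0.0185475 = 0.00964472
Sum: 0.0193575 + 0.00964472 = 0.0290023
Responsibility of Condition II: 0.00964472 / 0.0290023 ≈ 0.333

0.333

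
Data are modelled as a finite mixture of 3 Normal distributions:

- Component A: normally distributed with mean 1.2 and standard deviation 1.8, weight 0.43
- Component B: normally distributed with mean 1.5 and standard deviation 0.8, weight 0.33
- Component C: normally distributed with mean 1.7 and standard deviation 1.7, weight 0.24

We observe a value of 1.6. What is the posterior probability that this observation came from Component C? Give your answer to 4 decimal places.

By Bayes' theorem, P(k | x) = w_k f_k(x) / Σ_j w_j f_j(x).
Normal densities:
  p_A = 0.216229
  p_B = 0.494797
  p_C = 0.234266
Prior × likelihood for each component:
  w_A·p_A = 0.43 × 0.216229 = 0.0929785
  w_B·p_B = 0.33 × 0.494797 = 0.163283
  w_C·p_C = 0.24 × 0.234266 = 0.0562239
Marginal: 0.0929785 + 0.163283 + 0.0562239 = 0.312485
Responsibility of Component C: 0.0562239 / 0.312485 ≈ 0.1799

0.1799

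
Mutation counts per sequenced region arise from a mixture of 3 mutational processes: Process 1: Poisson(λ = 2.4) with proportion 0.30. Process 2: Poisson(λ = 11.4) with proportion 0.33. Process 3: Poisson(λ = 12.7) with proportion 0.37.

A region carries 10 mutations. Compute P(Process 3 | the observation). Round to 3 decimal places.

By Bayes' theorem, P(k | x) = w_k f_k(x) / Σ_j w_j f_j(x).
Evaluate each component's likelihood at the observed value:
  p_1 = 0.000158505
  p_2 = 0.114374
  p_3 = 0.0917771
Unnormalised posteriors:
  w_1·p_1 = 0.30 × 0.000158505 = 4.75515e-05
  w_2·p_2 = 0.33 × 0.114374 = 0.0377435
  w_3·p_3 = 0.37 × 0.0917771 = 0.0339575
Denominator: 4.75515e-05 + 0.0377435 + 0.0339575 = 0.0717486
Responsibility of Process 3: 0.0339575 / 0.0717486 ≈ 0.473

0.473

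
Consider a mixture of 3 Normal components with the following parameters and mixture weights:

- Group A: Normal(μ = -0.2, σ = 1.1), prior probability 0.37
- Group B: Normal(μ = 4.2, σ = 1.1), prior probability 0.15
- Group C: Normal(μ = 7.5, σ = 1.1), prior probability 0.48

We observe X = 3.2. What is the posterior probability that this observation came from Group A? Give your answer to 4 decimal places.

0.0304

Apply Bayes' rule: the posterior for each component is proportional to its prior times its likelihood at x.
Component likelihoods at x = 3.2:
  p_A = (1/(1.1·√(2π)))·exp(−(3.2−-0.2)²/(2·1.1²)) = 0.362675·exp(-4.77686) = 0.0030546
  p_B = (1/(1.1·√(2π)))·exp(−(3.2−4.2)²/(2·1.1²)) = 0.362675·exp(-0.41322) = 0.239915
  p_C = (1/(1.1·√(2π)))·exp(−(3.2−7.5)²/(2·1.1²)) = 0.362675·exp(-7.64050) = 0.000174298
Prior × likelihood for each component:
  π_A·p_A = 0.37 × 0.0030546 = 0.0011302
  π_B·p_B = 0.15 × 0.239915 = 0.0359872
  π_C·p_C = 0.48 × 0.000174298 = 8.3663e-05
Denominator: 0.0011302 + 0.0359872 + 8.3663e-05 = 0.0372011
Responsibility of Group A: 0.0011302 / 0.0372011 ≈ 0.0304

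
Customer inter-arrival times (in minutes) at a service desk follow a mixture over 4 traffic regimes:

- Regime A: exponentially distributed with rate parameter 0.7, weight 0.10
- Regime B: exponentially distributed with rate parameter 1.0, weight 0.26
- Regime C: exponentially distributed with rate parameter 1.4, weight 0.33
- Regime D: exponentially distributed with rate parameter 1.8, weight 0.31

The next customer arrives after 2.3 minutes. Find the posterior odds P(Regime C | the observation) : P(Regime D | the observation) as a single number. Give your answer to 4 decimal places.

Posterior odds = (P(Z=i) f_i(x)) / (P(Z=j) f_j(x)); the normalising sum cancels.
Component likelihoods at x = 2.3 minutes:
  f_A = 0.7·e^(−0.7·2.3) = 0.7·e^(−1.6100) = 0.139921
  f_B = 1.0·e^(−1.0·2.3) = 1.0·e^(−2.3000) = 0.100259
  f_C = 1.4·e^(−1.4·2.3) = 1.4·e^(−3.2200) = 0.0559371
  f_D = 1.8·e^(−1.8·2.3) = 1.8·e^(−4.1400) = 0.0286611
Odds = (0.33/0.31) × (0.0559371/0.0286611) = 1.06452 × 1.95167 ≈ 2.0776

2.0776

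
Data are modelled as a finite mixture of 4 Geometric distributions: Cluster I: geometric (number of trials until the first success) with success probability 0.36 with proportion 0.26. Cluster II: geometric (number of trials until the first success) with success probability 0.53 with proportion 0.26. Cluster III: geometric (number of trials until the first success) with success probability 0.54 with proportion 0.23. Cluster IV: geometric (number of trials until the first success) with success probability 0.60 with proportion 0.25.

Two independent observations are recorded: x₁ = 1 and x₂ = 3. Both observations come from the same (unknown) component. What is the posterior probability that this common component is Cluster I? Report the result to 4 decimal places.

0.2358

By Bayes' theorem, P(k | x) = π_k f_k(x) / Σ_j π_j f_j(x).
Since both observations come from the same component, the likelihood for component k is f_k(x₁)·f_k(x₂).
  f_I = [0.36] × [0.147456] = 0.0530842
  f_II = [0.53] × [0.117077] = 0.0620508
  f_III = [0.54] × [0.114264] = 0.0617026
  f_IV = [0.6] × [0.096] = 0.0576
Weight by the priors:
  π_I·f_I = 0.26 × 0.0530842 = 0.0138019
  π_II·f_II = 0.26 × 0.0620508 = 0.0161332
  π_III·f_III = 0.23 × 0.0617026 = 0.0141916
  π_IV·f_IV = 0.25 × 0.0576 = 0.0144
Evidence: 0.0138019 + 0.0161332 + 0.0141916 + 0.0144 = 0.0585267
P(Cluster I | x₁,x₂) ≈ 0.2358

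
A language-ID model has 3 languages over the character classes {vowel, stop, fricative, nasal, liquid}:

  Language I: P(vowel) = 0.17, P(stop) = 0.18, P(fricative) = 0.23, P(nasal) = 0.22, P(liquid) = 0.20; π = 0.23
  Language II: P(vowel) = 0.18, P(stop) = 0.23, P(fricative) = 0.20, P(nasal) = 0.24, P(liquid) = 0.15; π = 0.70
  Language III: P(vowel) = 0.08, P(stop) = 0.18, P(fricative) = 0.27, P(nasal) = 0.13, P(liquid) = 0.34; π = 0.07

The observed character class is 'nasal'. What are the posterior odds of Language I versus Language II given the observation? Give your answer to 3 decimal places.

0.301

Only the two components matter; the odds are (π_i f_i(x)) / (π_j f_j(x)).
Categorical probabilities:
  f_I = P(nasal | comp) = 0.22
  f_II = P(nasal | comp) = 0.24
  f_III = P(nasal | comp) = 0.13
Odds = (0.23/0.70) × (0.22/0.24) = 0.328571 × 0.916667 ≈ 0.301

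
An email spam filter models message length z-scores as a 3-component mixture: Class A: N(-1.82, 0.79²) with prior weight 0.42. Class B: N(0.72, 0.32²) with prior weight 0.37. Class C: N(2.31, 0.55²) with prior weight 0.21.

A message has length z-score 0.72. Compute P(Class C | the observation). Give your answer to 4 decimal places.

The responsibility of component k is P(Z=k) f_k(x) divided by Σ_j P(Z=j) f_j(x).
Evaluate each component's likelihood at the observed value:
  L_A = (1/(0.79·√(2π)))·exp(−(0.72−-1.82)²/(2·0.79²)) = 0.504990·exp(-5.16872) = 0.00287432
  L_B = (1/(0.32·√(2π)))·exp(−(0.72−0.72)²/(2·0.32²)) = 1.246695·exp(-0.00000) = 1.24669
  L_C = (1/(0.55·√(2π)))·exp(−(0.72−2.31)²/(2·0.55²)) = 0.725350·exp(-4.17868) = 0.0111114
Multiply by the mixture weights:
  P(Z=A)·L_A = 0.42 × 0.00287432 = 0.00120721
  P(Z=B)·L_B = 0.37 × 1.24669 = 0.461277
  P(Z=C)·L_C = 0.21 × 0.0111114 = 0.0023334
Sum: 0.00120721 + 0.461277 + 0.0023334 = 0.464818
So the posterior for Class C is 0.0023334 / 0.464818 ≈ 0.0050.

0.0050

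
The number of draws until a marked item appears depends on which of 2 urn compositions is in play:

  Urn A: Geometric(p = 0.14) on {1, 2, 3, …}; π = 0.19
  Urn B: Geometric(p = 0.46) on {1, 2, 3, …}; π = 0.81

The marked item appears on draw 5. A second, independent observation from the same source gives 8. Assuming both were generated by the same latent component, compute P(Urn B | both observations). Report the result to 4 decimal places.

0.2159

By Bayes' theorem, P(k | x) = π_k f_k(x) / Σ_j π_j f_j(x).
Since both observations come from the same component, the likelihood for component k is f_k(x₁)·f_k(x₂).
  f_A = [0.14·(1−0.14)^4 = 0.14·0.547008 = 0.0765811] × [0.0487099] = 0.00373026
  f_B = [0.46·(1−0.46)^4 = 0.46·0.0850306 = 0.0391141] × [0.00615906] = 0.000240906
Unnormalised posteriors:
  π_A·f_A = 0.19 × 0.00373026 = 0.000708749
  π_B·f_B = 0.81 × 0.000240906 = 0.000195134
Marginal: 0.000708749 + 0.000195134 = 0.000903883
P(Urn B | x₁, x₂) ≈ 0.2159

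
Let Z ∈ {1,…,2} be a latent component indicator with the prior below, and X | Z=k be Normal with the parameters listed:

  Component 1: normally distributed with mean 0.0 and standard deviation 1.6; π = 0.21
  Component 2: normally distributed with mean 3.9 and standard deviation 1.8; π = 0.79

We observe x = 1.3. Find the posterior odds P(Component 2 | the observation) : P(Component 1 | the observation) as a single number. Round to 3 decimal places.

1.639

Since P(k|x) ∝ π_k f_k(x), the posterior odds are π_i f_i(x) / (π_j f_j(x)).
Component likelihoods at x = 1.3:
  L_1 = (1/(1.6·√(2π)))·exp(−(1.3−0.0)²/(2·1.6²)) = 0.249339·exp(-0.33008) = 0.179242
  L_2 = (1/(1.8·√(2π)))·exp(−(1.3−3.9)²/(2·1.8²)) = 0.221635·exp(-1.04321) = 0.0780867
0.0616885 / 0.0376408 ≈ 1.639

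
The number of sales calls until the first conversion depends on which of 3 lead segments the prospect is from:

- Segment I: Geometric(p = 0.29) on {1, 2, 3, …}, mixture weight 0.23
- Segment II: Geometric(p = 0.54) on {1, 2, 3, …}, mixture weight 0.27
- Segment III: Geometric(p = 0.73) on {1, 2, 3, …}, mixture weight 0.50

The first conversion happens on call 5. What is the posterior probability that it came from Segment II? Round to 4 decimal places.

0.2568

By Bayes' theorem, P(k | x) = π_k f_k(x) / Σ_j π_j f_j(x).
Evaluate each component's likelihood at the observed value:
  p_I = 0.0736939
  p_II = 0.0241783
  p_III = 0.00387952
Weight by the priors:
  π_I·p_I = 0.23 × 0.0736939 = 0.0169496
  π_II·p_II = 0.27 × 0.0241783 = 0.00652813
  π_III·p_III = 0.50 × 0.00387952 = 0.00193976
Normaliser: 0.0169496 + 0.00652813 + 0.00193976 = 0.0254175
Responsibility of Segment II: 0.00652813 / 0.0254175 ≈ 0.2568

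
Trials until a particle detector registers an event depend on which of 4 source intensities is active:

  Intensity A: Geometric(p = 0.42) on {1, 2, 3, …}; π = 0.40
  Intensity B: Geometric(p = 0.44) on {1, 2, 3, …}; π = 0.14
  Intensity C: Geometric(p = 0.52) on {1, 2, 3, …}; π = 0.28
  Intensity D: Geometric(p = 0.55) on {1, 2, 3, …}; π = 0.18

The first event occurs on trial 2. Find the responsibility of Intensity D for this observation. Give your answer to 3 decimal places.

P(component k | x) = w_k·f_k(x) / marginal(x), where marginal(x) = Σ_j w_j·f_j(x).
Component likelihoods at x = 2:
  f_A = 0.42·(1−0.42)^1 = 0.42·0.58 = 0.2436
  f_B = 0.44·(1−0.44)^1 = 0.44·0.56 = 0.2464
  f_C = 0.52·(1−0.52)^1 = 0.52·0.48 = 0.2496
  f_D = 0.55·(1−0.55)^1 = 0.55·0.45 = 0.2475
Multiply by the mixture weights:
  w_A·f_A = 0.40 × 0.2436 = 0.09744
  w_B·f_B = 0.14 × 0.2464 = 0.034496
  w_C·f_C = 0.28 × 0.2496 = 0.069888
  w_D·f_D = 0.18 × 0.2475 = 0.04455
Sum: 0.09744 + 0.034496 + 0.069888 + 0.04455 = 0.246374
Responsibility of Intensity D: 0.04455 / 0.246374 ≈ 0.181

0.181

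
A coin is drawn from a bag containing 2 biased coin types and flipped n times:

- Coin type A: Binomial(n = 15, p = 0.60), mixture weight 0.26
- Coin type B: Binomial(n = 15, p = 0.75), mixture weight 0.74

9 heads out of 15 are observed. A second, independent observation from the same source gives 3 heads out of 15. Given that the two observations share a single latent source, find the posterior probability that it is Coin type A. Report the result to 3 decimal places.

Posterior ∝ prior × likelihood, so P(k | x) ∝ π_k f_k(x); normalise over all components.
Since both observations come from the same component, the likelihood for component k is f_k(x₁)·f_k(x₂).
  f_A = [0.206598] × [0.00164886] = 0.000340652
  f_B = [0.0917478] × [1.14413e-05] = 1.04971e-06
Multiply by the mixture weights:
  π_A·f_A = 0.26 × 0.000340652 = 8.85694e-05
  π_B·f_B = 0.74 × 1.04971e-06 = 7.76788e-07
Marginal: 8.85694e-05 + 7.76788e-07 = 8.93462e-05
P(Coin type A | x) = 8.85694e-05 / 8.93462e-05 ≈ 0.991

0.991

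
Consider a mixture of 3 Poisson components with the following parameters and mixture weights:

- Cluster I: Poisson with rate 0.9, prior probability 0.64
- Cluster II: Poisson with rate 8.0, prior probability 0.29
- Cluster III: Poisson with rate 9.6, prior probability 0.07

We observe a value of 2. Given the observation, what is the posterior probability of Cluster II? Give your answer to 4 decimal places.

Posterior ∝ prior × likelihood, so P(k | x) ∝ π_k f_k(x); normalise over all components.
Component likelihoods at x = 2:
  L_I = 0.164661
  L_II = 0.0107348
  L_III = 0.00312094
Prior × likelihood for each component:
  π_I·L_I = 0.64 × 0.164661 = 0.105383
  π_II·L_II = 0.29 × 0.0107348 = 0.00311309
  π_III·L_III = 0.07 × 0.00312094 = 0.000218466
Denominator: 0.105383 + 0.00311309 + 0.000218466 = 0.108714
So the posterior for Cluster II is 0.00311309 / 0.108714 ≈ 0.0286.

0.0286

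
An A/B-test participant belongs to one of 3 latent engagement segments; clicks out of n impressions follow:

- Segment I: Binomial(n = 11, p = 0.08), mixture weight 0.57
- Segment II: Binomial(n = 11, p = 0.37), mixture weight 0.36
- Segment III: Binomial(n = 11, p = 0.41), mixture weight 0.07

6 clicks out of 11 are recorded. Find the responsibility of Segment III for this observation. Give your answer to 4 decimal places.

The responsibility of component k is P(Z=k) f_k(x) divided by Σ_j P(Z=j) f_j(x).
Evaluate each component's likelihood at the observed value:
  L_I = C(11,6)·0.08^6·0.92^5 = 462·2.62144e-07·0.659082 = 7.98217e-05
  L_II = C(11,6)·0.37^6·0.63^5 = 462·0.00256573·0.0992437 = 0.11764
  L_III = C(11,6)·0.41^6·0.59^5 = 462·0.0047501·0.0714924 = 0.156894
Prior × likelihood for each component:
  P(Z=I)·L_I = 0.57 × 7.98217e-05 = 4.54984e-05
  P(Z=II)·L_II = 0.36 × 0.11764 = 0.0423504
  P(Z=III)·L_III = 0.07 × 0.156894 = 0.0109826
Marginal: 4.54984e-05 + 0.0423504 + 0.0109826 = 0.0533785
P(Segment III | the observation) = 0.0109826 / 0.0533785 ≈ 0.2057

0.2057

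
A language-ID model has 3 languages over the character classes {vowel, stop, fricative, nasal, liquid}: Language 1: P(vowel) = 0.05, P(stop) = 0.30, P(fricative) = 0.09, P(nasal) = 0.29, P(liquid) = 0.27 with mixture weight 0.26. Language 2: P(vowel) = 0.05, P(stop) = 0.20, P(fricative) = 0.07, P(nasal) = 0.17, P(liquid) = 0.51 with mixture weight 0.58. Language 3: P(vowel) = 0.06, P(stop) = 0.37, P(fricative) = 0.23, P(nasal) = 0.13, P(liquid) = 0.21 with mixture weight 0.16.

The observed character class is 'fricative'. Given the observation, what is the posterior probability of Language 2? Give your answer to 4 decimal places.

0.4028

P(component k | x) = π_k·f_k(x) / marginal(x), where marginal(x) = Σ_j π_j·f_j(x).
Categorical probabilities:
  p_1 = 0.09
  p_2 = 0.07
  p_3 = 0.23
Prior × likelihood for each component:
  π_1·p_1 = 0.26 × 0.09 = 0.0234
  π_2·p_2 = 0.58 × 0.07 = 0.0406
  π_3·p_3 = 0.16 × 0.23 = 0.0368
Normaliser: 0.0234 + 0.0406 + 0.0368 = 0.1008
P(Language 2 | the observation) ≈ 0.4028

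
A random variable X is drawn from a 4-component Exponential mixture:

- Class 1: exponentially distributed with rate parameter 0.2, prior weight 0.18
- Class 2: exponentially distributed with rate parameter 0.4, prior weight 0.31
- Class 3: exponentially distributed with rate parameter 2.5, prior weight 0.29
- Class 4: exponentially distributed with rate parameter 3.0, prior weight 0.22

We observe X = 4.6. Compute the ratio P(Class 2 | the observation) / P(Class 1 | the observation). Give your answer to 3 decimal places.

Only the two components matter; the odds are (π_i f_i(x)) / (π_j f_j(x)).
Component likelihoods at x = 4.6:
  f_1 = 0.2·e^(−0.2·4.6) = 0.2·e^(−0.9200) = 0.0797038
  f_2 = 0.4·e^(−0.4·4.6) = 0.4·e^(−1.8400) = 0.063527
  f_3 = 2.5·e^(−2.5·4.6) = 2.5·e^(−11.5000) = 2.53252e-05
  f_4 = 3.0·e^(−3.0·4.6) = 3.0·e^(−13.8000) = 3.04689e-06
Posterior odds = (π_2·f_2) / (π_1·f_1) = (0.31·0.063527) / (0.18·0.0797038) = 0.0196934 / 0.0143467 ≈ 1.373

1.373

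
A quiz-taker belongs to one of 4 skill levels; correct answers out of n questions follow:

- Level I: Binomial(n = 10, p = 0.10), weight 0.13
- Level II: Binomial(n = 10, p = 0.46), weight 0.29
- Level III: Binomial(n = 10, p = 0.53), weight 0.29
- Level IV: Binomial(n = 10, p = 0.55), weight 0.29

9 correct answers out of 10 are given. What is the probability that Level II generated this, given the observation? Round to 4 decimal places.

0.1208

P(component k | x) = π_k·f_k(x) / marginal(x), where marginal(x) = Σ_j π_j·f_j(x).
Evaluate each component's likelihood at the observed value:
  L_I = 9e-09
  L_II = 0.00497983
  L_III = 0.0155089
  L_IV = 0.0207241
Unnormalised posteriors:
  π_I·L_I = 0.13 × 9e-09 = 1.17e-09
  π_II·L_II = 0.29 × 0.00497983 = 0.00144415
  π_III·L_III = 0.29 × 0.0155089 = 0.00449758
  π_IV·L_IV = 0.29 × 0.0207241 = 0.00601
Marginal: 1.17e-09 + 0.00144415 + 0.00449758 + 0.00601 = 0.0119517
P(Level II | the observation) ≈ 0.1208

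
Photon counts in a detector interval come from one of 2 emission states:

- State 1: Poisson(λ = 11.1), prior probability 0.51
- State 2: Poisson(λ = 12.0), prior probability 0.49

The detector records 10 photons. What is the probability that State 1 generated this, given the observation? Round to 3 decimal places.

0.540

P(component k | x) = π_k·f_k(x) / marginal(x), where marginal(x) = Σ_j π_j·f_j(x).
Poisson probabilities:
  f_1 = e^(−11.1)·11.1^10/10! = 0.118249
  f_2 = e^(−12.0)·12.0^10/10! = 0.104837
Weight by the priors:
  π_1·f_1 = 0.51 × 0.118249 = 0.0603071
  π_2·f_2 = 0.49 × 0.104837 = 0.0513703
Normaliser: 0.0603071 + 0.0513703 = 0.111677
So the posterior for State 1 is 0.0603071 / 0.111677 ≈ 0.540.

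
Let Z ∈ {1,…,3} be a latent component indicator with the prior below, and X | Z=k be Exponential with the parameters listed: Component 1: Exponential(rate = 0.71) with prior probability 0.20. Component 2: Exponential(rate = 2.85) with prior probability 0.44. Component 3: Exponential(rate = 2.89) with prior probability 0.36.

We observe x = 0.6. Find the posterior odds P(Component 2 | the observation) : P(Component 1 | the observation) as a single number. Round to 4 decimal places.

Only the two components matter; the odds are (π_i f_i(x)) / (π_j f_j(x)).
Exponential densities:
  L_1 = 0.463713
  L_2 = 0.515468
  L_3 = 0.510307
Posterior odds = (π_2·L_2) / (π_1·L_1) = (0.44·0.515468) / (0.20·0.463713) = 0.226806 / 0.0927425 ≈ 2.4455

2.4455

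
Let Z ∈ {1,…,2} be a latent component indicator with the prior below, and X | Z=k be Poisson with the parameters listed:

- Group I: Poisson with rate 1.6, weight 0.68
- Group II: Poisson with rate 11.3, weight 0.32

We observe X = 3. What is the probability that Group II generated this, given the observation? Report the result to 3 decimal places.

0.010

P(component k | x) = π_k·f_k(x) / marginal(x), where marginal(x) = Σ_j π_j·f_j(x).
Component likelihoods at x = 3:
  f_I = 0.137828
  f_II = 0.00297548
Prior × likelihood for each component:
  π_I·f_I = 0.68 × 0.137828 = 0.0937231
  π_II·f_II = 0.32 × 0.00297548 = 0.000952152
Denominator: 0.0937231 + 0.000952152 = 0.0946752
P(Group II | data) ≈ 0.010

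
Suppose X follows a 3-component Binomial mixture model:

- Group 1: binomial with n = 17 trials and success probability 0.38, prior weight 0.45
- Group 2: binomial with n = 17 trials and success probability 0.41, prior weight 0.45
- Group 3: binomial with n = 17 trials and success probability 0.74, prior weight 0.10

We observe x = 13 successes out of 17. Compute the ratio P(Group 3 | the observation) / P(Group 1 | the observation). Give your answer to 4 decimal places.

Since P(k|x) ∝ π_k f_k(x), the posterior odds are π_i f_i(x) / (π_j f_j(x)).
Evaluate each component's likelihood at the observed value:
  p_1 = C(17,13)·0.38^13·0.62^4 = 2380·3.44498e-06·0.147763 = 0.00121152
  p_2 = C(17,13)·0.41^13·0.59^4 = 2380·9.25103e-06·0.121174 = 0.00266793
  p_3 = C(17,13)·0.74^13·0.26^4 = 2380·0.0199532·0.00456976 = 0.217011
0.0217011 / 0.000545184 ≈ 39.8052

39.8052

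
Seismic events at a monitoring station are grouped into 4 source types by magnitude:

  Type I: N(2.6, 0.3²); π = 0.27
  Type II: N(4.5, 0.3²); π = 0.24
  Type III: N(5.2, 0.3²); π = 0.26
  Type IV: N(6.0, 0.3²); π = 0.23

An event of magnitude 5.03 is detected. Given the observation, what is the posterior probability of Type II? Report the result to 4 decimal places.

0.1846

Apply Bayes' rule: the posterior for each component is proportional to its prior times its likelihood at x.
Normal densities:
  p_I = (1/(0.3·√(2π)))·exp(−(5.03−2.6)²/(2·0.3²)) = 1.329808·exp(-32.80500) = 7.52936e-15
  p_II = (1/(0.3·√(2π)))·exp(−(5.03−4.5)²/(2·0.3²)) = 1.329808·exp(-1.56056) = 0.279285
  p_III = (1/(0.3·√(2π)))·exp(−(5.03−5.2)²/(2·0.3²)) = 1.329808·exp(-0.16056) = 1.13256
  p_IV = (1/(0.3·√(2π)))·exp(−(5.03−6.0)²/(2·0.3²)) = 1.329808·exp(-5.22722) = 0.00713896
Weight by the priors:
  w_I·p_I = 0.27 × 7.52936e-15 = 2.03293e-15
  w_II·p_II = 0.24 × 0.279285 = 0.0670285
  w_III·p_III = 0.26 × 1.13256 = 0.294465
  w_IV·p_IV = 0.23 × 0.00713896 = 0.00164196
Normaliser: 2.03293e-15 + 0.0670285 + 0.294465 + 0.00164196 = 0.363136
Responsibility of Type II: 0.0670285 / 0.363136 ≈ 0.1846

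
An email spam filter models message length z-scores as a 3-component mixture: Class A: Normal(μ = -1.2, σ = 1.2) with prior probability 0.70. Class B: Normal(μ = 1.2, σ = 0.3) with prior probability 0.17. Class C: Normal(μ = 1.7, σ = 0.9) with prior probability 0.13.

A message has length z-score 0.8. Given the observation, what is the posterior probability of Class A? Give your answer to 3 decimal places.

0.312

By Bayes' theorem, P(k | x) = π_k f_k(x) / Σ_j π_j f_j(x).
Evaluate each component's likelihood at the observed value:
  L_A = 0.0828976
  L_B = 0.5467
  L_C = 0.268856
Unnormalised posteriors:
  π_A·L_A = 0.70 × 0.0828976 = 0.0580283
  π_B·L_B = 0.17 × 0.5467 = 0.092939
  π_C·L_C = 0.13 × 0.268856 = 0.0349513
Evidence: 0.0580283 + 0.092939 + 0.0349513 = 0.185919
Responsibility of Class A: 0.0580283 / 0.185919 ≈ 0.312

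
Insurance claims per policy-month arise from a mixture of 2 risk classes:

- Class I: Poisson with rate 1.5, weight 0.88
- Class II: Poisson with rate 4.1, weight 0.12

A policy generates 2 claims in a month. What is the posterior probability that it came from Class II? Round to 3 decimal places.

Posterior ∝ prior × likelihood, so P(k | x) ∝ π_k f_k(x); normalise over all components.
Component likelihoods at x = 2 claims:
  p_I = e^(−1.5)·1.5^2/2! = 0.251021
  p_II = e^(−4.1)·4.1^2/2! = 0.139293
Unnormalised posteriors:
  π_I·p_I = 0.88 × 0.251021 = 0.220899
  π_II·p_II = 0.12 × 0.139293 = 0.0167152
Denominator: 0.220899 + 0.0167152 = 0.237614
P(Class II | data) ≈ 0.070

0.070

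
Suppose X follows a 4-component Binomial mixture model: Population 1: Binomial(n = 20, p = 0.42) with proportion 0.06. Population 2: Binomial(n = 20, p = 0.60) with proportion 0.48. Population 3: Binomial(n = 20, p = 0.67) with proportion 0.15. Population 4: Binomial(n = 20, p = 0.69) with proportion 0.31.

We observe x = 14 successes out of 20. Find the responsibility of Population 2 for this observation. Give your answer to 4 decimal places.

0.4065

By Bayes' theorem, P(k | x) = π_k f_k(x) / Σ_j π_j f_j(x).
Evaluate each component's likelihood at the observed value:
  f_1 = 0.00784227
  f_2 = 0.124412
  f_3 = 0.183872
  f_4 = 0.19074
Prior × likelihood for each component:
  π_1·f_1 = 0.06 × 0.00784227 = 0.000470536
  π_2·f_2 = 0.48 × 0.124412 = 0.0597176
  π_3·f_3 = 0.15 × 0.183872 = 0.0275807
  π_4·f_4 = 0.31 × 0.19074 = 0.0591293
Normaliser: 0.000470536 + 0.0597176 + 0.0275807 + 0.0591293 = 0.146898
P(Population 2 | the observation) ≈ 0.4065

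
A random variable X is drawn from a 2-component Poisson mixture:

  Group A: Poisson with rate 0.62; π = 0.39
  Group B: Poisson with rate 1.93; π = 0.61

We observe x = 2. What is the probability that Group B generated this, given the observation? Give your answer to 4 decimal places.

By Bayes' theorem, P(k | x) = P(Z=k) f_k(x) / Σ_j P(Z=j) f_j(x).
Evaluate each component's likelihood at the observed value:
  p_A = e^(−0.62)·0.62^2/2! = 0.103393
  p_B = e^(−1.93)·1.93^2/2! = 0.270331
Multiply by the mixture weights:
  P(Z=A)·p_A = 0.39 × 0.103393 = 0.0403232
  P(Z=B)·p_B = 0.61 × 0.270331 = 0.164902
Sum: 0.0403232 + 0.164902 = 0.205225
P(Group B | x) = 0.164902 / 0.205225 ≈ 0.8035

0.8035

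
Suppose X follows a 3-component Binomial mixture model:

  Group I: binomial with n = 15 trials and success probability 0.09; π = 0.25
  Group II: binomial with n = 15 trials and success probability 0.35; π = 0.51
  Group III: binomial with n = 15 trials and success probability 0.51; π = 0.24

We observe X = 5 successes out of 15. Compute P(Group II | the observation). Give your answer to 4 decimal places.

0.8339

Posterior ∝ prior × likelihood, so P(k | x) ∝ π_k f_k(x); normalise over all components.
Binomial probabilities:
  L_I = 0.00690529
  L_II = 0.212339
  L_III = 0.0826736
Weight by the priors:
  π_I·L_I = 0.25 × 0.00690529 = 0.00172632
  π_II·L_II = 0.51 × 0.212339 = 0.108293
  π_III·L_III = 0.24 × 0.0826736 = 0.0198417
Evidence: 0.00172632 + 0.108293 + 0.0198417 = 0.129861
P(Group II | 5 successes out of 15) ≈ 0.8339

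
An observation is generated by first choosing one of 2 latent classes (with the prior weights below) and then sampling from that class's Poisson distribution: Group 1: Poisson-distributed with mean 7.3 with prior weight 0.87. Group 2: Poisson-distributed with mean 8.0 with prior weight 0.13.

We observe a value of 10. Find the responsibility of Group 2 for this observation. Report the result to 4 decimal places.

By Bayes' theorem, P(k | x) = π_k f_k(x) / Σ_j π_j f_j(x).
Component likelihoods at x = 10:
  L_1 = 0.0800048
  L_2 = 0.0992615
Weight by the priors:
  π_1·L_1 = 0.87 × 0.0800048 = 0.0696041
  π_2·L_2 = 0.13 × 0.0992615 = 0.012904
Evidence: 0.0696041 + 0.012904 = 0.0825081
P(Group 2 | data) = 0.012904 / 0.0825081 ≈ 0.1564

0.1564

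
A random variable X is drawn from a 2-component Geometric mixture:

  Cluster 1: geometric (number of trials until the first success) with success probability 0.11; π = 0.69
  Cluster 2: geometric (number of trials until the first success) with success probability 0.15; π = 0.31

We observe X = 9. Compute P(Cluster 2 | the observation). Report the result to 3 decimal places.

0.298

The responsibility of component k is π_k f_k(x) divided by Σ_j π_j f_j(x).
Component likelihoods at x = 9:
  p_1 = 0.0433025
  p_2 = 0.0408736
Prior × likelihood for each component:
  π_1·p_1 = 0.69 × 0.0433025 = 0.0298787
  π_2·p_2 = 0.31 × 0.0408736 = 0.0126708
Evidence: 0.0298787 + 0.0126708 = 0.0425495
P(Cluster 2 | x) = 0.0126708 / 0.0425495 ≈ 0.298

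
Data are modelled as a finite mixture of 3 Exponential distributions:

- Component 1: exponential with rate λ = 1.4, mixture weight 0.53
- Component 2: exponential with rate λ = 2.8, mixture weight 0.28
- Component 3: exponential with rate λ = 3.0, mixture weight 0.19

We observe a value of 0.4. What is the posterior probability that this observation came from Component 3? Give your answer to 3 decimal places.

Apply Bayes' rule: the posterior for each component is proportional to its prior times its likelihood at x.
Exponential densities:
  p_1 = 1.4·e^(−1.4·0.4) = 1.4·e^(−0.5600) = 0.799693
  p_2 = 2.8·e^(−2.8·0.4) = 2.8·e^(−1.1200) = 0.913583
  p_3 = 3.0·e^(−3.0·0.4) = 3.0·e^(−1.2000) = 0.903583
Unnormalised posteriors:
  π_1·p_1 = 0.53 × 0.799693 = 0.423837
  π_2·p_2 = 0.28 × 0.913583 = 0.255803
  π_3·p_3 = 0.19 × 0.903583 = 0.171681
Denominator: 0.423837 + 0.255803 + 0.171681 = 0.851321
P(Component 3 | data) ≈ 0.202

0.202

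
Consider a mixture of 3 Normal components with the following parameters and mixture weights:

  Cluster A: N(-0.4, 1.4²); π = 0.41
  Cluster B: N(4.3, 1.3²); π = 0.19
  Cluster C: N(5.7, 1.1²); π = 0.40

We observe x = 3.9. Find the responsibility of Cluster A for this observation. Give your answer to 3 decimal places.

0.011

By Bayes' theorem, P(k | x) = π_k f_k(x) / Σ_j π_j f_j(x).
Normal densities:
  p_A = 0.00254851
  p_B = 0.29269
  p_C = 0.0950748
Prior × likelihood for each component:
  π_A·p_A = 0.41 × 0.00254851 = 0.00104489
  π_B·p_B = 0.19 × 0.29269 = 0.0556112
  π_C·p_C = 0.40 × 0.0950748 = 0.0380299
Marginal: 0.00104489 + 0.0556112 + 0.0380299 = 0.094686
P(Cluster A | the observation) = 0.00104489 / 0.094686 ≈ 0.011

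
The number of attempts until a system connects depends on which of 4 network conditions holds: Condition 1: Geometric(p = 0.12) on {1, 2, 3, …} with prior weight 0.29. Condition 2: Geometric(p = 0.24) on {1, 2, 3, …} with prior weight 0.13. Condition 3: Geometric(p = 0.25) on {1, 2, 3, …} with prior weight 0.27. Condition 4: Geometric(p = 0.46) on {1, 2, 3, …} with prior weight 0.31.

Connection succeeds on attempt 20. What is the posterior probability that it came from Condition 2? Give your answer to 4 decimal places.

Posterior ∝ prior × likelihood, so P(k | x) ∝ π_k f_k(x); normalise over all components.
Evaluate each component's likelihood at the observed value:
  f_1 = 0.12·(1−0.12)^19 = 0.12·0.0881395 = 0.0105767
  f_2 = 0.24·(1−0.24)^19 = 0.24·0.00543824 = 0.00130518
  f_3 = 0.25·(1−0.25)^19 = 0.25·0.00422828 = 0.00105707
  f_4 = 0.46·(1−0.46)^19 = 0.46·8.23155e-06 = 3.78651e-06
Prior × likelihood for each component:
  π_1·f_1 = 0.29 × 0.0105767 = 0.00306726
  π_2·f_2 = 0.13 × 0.00130518 = 0.000169673
  π_3·f_3 = 0.27 × 0.00105707 = 0.000285409
  π_4·f_4 = 0.31 × 3.78651e-06 = 1.17382e-06
Normaliser: 0.00306726 + 0.000169673 + 0.000285409 + 1.17382e-06 = 0.00352351
P(Condition 2 | the observation) ≈ 0.0482

0.0482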